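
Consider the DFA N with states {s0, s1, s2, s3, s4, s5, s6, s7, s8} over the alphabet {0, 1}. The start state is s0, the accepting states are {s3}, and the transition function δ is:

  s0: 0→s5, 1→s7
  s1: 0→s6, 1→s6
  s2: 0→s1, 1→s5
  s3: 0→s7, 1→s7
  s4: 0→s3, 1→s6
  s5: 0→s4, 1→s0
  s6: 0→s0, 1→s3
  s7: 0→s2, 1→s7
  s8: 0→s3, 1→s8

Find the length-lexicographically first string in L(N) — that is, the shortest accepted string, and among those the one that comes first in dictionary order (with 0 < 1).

000

A breadth-first search from s0 reaches an accepting state first via the path s0 → s5 → s4 → s3 on input 000.
No string of length < 3 is accepted (BFS exhausts all shorter strings without reaching an accepting state), and 000 is the lexicographically least accepting string of length 3.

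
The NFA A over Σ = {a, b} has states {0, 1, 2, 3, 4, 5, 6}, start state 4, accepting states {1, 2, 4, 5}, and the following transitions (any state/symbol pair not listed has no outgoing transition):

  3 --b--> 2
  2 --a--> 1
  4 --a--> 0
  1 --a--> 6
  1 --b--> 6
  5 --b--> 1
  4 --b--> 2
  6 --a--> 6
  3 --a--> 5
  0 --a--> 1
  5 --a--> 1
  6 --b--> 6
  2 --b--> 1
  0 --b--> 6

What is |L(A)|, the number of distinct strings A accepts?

5

The useful subgraph on states {0, 1, 2, 4} is acyclic, so L(A) is finite; the longest accepting path visits 3 useful states, giving maximum string length 2.
Counting accepting paths from 4 by length: 1 of length 0, 1 of length 1, 3 of length 2. Total 5.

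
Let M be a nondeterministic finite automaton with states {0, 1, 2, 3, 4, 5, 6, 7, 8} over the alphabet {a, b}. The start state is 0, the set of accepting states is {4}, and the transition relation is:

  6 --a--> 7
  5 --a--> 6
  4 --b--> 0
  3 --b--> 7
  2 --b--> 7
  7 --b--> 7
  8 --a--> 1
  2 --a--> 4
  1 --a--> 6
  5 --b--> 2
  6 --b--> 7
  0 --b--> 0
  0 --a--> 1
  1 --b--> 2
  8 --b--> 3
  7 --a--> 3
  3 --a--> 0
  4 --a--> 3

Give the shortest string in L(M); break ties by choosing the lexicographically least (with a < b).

aba

A breadth-first search from 0 reaches an accepting state first via the path 0 → 1 → 2 → 4 on input aba.
No string of length < 3 is accepted (BFS exhausts all shorter strings without reaching an accepting state), and aba is the lexicographically least accepting string of length 3.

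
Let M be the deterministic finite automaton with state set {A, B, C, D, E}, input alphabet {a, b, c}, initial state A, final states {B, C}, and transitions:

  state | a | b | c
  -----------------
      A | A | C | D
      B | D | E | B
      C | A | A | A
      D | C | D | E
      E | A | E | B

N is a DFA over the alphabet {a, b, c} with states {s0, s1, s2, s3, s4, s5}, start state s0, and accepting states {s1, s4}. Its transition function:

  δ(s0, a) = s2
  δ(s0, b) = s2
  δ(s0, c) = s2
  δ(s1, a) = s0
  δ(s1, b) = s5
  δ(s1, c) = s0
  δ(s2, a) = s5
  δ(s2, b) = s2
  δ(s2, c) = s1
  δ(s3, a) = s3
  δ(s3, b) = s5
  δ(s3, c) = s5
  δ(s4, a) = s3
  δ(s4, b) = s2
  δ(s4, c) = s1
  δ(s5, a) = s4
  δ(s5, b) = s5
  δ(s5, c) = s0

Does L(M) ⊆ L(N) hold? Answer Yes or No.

The string b is in L(M) but not in L(N).
So L(M) ⊄ L(N).

No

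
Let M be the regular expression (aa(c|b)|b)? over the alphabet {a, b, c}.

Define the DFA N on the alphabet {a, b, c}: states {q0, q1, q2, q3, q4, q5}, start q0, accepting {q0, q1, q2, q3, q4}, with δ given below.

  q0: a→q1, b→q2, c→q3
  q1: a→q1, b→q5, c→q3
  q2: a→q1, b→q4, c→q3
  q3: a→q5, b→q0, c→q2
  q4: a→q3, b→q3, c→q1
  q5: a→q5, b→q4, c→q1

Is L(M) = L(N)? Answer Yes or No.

The string aab is accepted by M but rejected by N.
So L(M) ≠ L(N).

No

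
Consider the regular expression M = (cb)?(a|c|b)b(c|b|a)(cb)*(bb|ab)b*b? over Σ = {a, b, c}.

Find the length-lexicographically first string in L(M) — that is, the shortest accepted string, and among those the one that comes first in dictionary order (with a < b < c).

abaab

By inspection of the expression, no string of length less than 5 matches, and abaab is the lexicographically first match of length 5.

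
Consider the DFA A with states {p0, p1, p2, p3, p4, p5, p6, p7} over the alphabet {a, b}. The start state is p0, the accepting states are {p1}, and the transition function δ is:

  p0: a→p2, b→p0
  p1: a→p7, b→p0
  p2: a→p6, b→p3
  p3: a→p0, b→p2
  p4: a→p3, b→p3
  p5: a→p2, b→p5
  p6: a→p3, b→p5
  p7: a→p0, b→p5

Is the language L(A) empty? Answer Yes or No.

The states reachable from the start state are {p0, p2, p3, p5, p6}.
None of the accepting states {p1} is reachable, so no string is accepted and L(A) = ∅.

Yes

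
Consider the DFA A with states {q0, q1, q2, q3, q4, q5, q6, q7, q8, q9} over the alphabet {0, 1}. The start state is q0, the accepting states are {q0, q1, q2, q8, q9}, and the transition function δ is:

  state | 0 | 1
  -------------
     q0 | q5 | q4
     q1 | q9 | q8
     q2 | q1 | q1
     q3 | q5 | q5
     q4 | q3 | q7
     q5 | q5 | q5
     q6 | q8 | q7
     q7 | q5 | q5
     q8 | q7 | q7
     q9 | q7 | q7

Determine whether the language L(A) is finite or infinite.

The useful states (reachable from q0 and able to reach an accepting state) are {q0}.
Restricted to these states the transition graph has no cycle, so every accepting path has bounded length and L is finite.

finite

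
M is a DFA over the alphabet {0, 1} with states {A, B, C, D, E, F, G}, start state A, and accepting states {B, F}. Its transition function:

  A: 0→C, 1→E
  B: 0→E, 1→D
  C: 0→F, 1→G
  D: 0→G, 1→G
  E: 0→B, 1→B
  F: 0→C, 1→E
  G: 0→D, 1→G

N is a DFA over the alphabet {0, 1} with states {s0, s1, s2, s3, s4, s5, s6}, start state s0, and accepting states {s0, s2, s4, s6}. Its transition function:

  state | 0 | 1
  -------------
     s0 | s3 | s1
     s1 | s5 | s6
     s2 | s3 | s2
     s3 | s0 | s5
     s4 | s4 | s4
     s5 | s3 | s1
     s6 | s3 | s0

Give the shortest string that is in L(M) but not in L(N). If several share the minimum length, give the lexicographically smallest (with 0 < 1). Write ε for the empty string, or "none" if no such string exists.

The string 10 is accepted by M but not by N.
No shorter string lies in the difference, and 10 is the lexicographically first length-2 string in L(M) \ L(N).

10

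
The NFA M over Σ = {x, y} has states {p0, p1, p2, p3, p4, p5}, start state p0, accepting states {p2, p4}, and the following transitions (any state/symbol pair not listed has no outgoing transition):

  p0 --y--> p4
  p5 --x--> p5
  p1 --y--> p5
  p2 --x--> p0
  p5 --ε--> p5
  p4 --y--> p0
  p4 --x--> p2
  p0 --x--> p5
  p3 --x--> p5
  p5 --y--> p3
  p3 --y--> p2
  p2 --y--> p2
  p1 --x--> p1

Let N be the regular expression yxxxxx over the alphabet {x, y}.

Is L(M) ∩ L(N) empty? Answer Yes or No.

Yes

Converting the expression N to a DFA (subset construction, then merging equivalent states) gives the minimal DFA with states {n0, n1, n2, n3, n4, n5, n6, n7}, start state n0, accepting states {n7} and transitions n0: x→n1, y→n2; n1: x→n1, y→n1; n2: x→n3, y→n1; n3: x→n4, y→n1; n4: x→n5, y→n1; n5: x→n6, y→n1; n6: x→n7, y→n1; n7: x→n1, y→n1.
Exploring the product automaton M × N from the start pair (p0, n0), following both machines on each input symbol, reaches 12 state pairs: (p0, n0), (p5, n1), (p4, n2), (p3, n1), (p2, n3), (p0, n1), (p2, n1), (p0, n4), (p4, n1), (p5, n5), (p5, n6), (p5, n7).
M accepts in {p2, p4} and N accepts in {n7}; no reachable pair has both components accepting, so no string drives both machines to acceptance simultaneously and L(M) ∩ L(N) = ∅.
So no string is accepted by both, and the intersection is empty.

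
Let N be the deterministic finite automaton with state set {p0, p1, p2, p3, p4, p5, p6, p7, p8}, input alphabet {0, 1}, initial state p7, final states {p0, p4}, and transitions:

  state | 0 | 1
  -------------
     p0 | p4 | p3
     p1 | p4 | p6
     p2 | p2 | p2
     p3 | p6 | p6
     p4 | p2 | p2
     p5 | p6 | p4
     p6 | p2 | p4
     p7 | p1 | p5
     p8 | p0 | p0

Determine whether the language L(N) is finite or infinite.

The useful states (reachable from p7 and able to reach an accepting state) are {p1, p4, p5, p6, p7}.
Restricted to these states the transition graph has no cycle, so every accepting path has bounded length and L is finite.

finite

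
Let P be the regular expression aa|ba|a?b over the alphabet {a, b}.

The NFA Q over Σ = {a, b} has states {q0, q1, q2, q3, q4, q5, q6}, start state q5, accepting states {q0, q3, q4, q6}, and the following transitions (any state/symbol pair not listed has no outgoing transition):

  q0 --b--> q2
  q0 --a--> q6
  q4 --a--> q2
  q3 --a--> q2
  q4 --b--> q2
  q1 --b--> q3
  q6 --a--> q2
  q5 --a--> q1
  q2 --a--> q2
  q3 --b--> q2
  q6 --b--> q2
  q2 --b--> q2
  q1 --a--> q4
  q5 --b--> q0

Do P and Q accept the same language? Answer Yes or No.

Yes

Converting the expression P to a DFA (subset construction, then merging equivalent states) gives the minimal DFA with states {p0, p1, p2, p3, p4}, start state p0, accepting states {p2, p3} and transitions p0: a→p1, b→p2; p1: a→p3, b→p3; p2: a→p3, b→p4; p3: a→p4, b→p4; p4: a→p4, b→p4.
Exploring the product automaton P × Q from the start pair (p0, q5), following both machines on each input symbol, reaches 7 state pairs: (p0, q5), (p1, q1), (p2, q0), (p3, q4), (p3, q3), (p3, q6), (p4, q2).
P accepts in {p2, p3} and Q accepts in {q0, q3, q4, q6}. In every reachable pair the two components are either both accepting — (p2, q0), (p3, q4), (p3, q3), (p3, q6) — or both non-accepting, so no string is accepted by exactly one of the machines: L(P) \ L(Q) and L(Q) \ L(P) are both empty.
Hence every string is accepted by P iff it is accepted by Q, and the two languages coincide.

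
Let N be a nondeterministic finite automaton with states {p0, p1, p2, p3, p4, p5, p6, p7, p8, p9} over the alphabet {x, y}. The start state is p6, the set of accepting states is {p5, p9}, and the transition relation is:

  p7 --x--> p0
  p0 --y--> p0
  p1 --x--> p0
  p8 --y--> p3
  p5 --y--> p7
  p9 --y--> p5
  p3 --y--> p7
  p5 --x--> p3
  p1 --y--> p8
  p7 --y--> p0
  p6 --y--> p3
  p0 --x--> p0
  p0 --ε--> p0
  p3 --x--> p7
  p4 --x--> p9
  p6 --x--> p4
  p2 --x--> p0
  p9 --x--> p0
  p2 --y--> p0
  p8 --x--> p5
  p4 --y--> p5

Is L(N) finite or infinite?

The useful states (reachable from p6 and able to reach an accepting state) are {p4, p5, p6, p9}.
Restricted to these states the transition graph has no cycle, so every accepting path has bounded length and L is finite.

finite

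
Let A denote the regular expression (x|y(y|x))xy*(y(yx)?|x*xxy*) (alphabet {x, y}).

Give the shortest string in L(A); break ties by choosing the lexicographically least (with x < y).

xxy

By inspection of the expression, no string of length less than 3 matches, and xxy is the lexicographically first match of length 3.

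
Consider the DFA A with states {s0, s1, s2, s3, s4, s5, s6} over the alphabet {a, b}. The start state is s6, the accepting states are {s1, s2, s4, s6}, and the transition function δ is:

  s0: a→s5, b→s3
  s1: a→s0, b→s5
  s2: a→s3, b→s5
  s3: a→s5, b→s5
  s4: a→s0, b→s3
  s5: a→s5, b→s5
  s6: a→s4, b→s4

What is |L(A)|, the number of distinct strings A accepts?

The useful subgraph on states {s4, s6} is acyclic, so L(A) is finite; the longest accepting path visits 2 useful states, giving maximum string length 1.
Counting accepting paths from s6 by length: 1 of length 0, 2 of length 1. Total 3.

3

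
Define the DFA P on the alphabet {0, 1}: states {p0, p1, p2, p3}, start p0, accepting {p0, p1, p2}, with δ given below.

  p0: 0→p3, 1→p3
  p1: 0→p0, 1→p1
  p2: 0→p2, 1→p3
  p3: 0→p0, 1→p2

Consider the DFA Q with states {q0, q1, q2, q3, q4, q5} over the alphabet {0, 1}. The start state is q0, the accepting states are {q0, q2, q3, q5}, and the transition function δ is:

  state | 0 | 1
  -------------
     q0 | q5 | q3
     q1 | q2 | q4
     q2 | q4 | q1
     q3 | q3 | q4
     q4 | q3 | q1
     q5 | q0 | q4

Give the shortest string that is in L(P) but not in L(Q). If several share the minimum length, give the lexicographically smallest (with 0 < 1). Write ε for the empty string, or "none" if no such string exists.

The string 01 is accepted by P but not by Q.
No shorter string lies in the difference, and 01 is the lexicographically first length-2 string in L(P) \ L(Q).

01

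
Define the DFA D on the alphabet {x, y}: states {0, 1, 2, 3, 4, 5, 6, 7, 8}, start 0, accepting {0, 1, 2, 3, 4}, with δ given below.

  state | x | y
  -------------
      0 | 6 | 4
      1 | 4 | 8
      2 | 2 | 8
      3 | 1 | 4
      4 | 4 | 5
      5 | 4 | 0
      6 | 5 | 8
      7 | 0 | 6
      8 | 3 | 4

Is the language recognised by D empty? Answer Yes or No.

The empty string ε is accepted: the run 0 ends in the accepting state 0.
Since at least one string is accepted, L(D) is not empty.

No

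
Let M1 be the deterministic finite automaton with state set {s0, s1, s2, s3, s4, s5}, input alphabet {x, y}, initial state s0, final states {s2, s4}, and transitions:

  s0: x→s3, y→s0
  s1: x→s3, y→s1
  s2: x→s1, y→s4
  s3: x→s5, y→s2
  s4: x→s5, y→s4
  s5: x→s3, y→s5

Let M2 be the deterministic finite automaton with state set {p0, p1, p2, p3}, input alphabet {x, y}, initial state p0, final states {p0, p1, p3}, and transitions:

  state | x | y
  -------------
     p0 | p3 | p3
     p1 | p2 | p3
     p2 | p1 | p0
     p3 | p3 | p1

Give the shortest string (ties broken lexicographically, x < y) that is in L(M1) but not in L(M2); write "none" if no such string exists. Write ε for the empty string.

none

Exploring the product automaton M1 × M2 from the start pair (s0, p0), following both machines on each input symbol, reaches 19 state pairs: (s0, p0), (s3, p3), (s0, p3), (s5, p3), (s2, p1), (s0, p1), (s5, p1), (s1, p2), (s4, p3), (s3, p2), (s3, p1), (s1, p0), (s4, p1), (s2, p0), (s5, p2), (s2, p3), (s1, p3), (s5, p0), (s1, p1).
M1 accepts in {s2, s4} and M2 accepts in {p0, p1, p3}. The reachable pairs whose M1-component is accepting are (s2, p1), (s4, p3), (s4, p1), (s2, p0), (s2, p3); in each of them the M2-component is accepting too, so the product for L(M1) \ L(M2) (M1-component accepting, M2-component rejecting) has no reachable accepting pair and the difference is empty.
So every string accepted by M1 is also accepted by M2: L(M1) \ L(M2) = ∅ and there is no such string.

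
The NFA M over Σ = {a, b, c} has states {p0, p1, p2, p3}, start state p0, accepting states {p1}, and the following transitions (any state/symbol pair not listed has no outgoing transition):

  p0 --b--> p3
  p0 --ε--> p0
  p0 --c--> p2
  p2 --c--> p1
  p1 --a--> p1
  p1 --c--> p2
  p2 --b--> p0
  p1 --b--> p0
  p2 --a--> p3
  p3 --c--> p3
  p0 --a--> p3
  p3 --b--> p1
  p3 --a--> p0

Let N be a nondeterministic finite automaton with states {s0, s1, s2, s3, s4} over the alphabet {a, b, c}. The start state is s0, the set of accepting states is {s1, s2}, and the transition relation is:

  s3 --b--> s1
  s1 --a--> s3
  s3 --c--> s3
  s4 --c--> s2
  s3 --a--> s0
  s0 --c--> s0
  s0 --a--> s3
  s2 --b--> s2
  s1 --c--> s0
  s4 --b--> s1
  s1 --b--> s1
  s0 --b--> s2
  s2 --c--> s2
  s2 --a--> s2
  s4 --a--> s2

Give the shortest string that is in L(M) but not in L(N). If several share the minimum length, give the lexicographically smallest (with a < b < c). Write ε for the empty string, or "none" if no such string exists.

The string cc is accepted by M but not by N.
No shorter string lies in the difference, and cc is the lexicographically first length-2 string in L(M) \ L(N).

cc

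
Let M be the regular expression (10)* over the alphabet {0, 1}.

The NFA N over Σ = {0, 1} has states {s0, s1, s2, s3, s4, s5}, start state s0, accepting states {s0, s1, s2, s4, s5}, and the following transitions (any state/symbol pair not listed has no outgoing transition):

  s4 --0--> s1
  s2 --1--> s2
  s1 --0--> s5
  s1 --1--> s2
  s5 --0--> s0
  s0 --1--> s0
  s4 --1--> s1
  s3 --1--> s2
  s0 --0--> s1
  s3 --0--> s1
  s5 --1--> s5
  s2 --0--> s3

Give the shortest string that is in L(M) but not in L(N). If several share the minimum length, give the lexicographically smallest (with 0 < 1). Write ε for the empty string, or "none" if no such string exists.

1010

The string 1010 is accepted by M but not by N.
No shorter string lies in the difference, and 1010 is the lexicographically first length-4 string in L(M) \ L(N).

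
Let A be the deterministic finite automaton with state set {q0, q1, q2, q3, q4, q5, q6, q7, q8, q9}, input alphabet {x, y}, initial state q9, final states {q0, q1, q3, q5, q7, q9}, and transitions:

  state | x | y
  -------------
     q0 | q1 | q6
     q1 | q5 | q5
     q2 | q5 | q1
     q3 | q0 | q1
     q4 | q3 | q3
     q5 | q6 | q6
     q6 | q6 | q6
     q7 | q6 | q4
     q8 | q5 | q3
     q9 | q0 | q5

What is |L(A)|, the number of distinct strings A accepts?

6

The useful subgraph on states {q0, q1, q5, q9} is acyclic, so L(A) is finite; the longest accepting path visits 4 useful states, giving maximum string length 3.
Counting accepting paths from q9 by length: 1 of length 0, 2 of length 1, 1 of length 2, 2 of length 3. Total 6.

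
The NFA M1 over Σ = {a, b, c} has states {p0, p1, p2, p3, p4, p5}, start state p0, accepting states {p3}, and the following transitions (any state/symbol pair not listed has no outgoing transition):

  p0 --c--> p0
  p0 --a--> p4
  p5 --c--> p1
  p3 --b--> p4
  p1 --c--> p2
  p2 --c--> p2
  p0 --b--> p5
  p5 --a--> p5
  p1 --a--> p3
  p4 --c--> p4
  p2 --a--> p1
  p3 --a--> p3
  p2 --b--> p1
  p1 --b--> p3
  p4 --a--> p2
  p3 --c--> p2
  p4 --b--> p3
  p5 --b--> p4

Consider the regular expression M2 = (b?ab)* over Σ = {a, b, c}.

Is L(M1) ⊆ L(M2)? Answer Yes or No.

The string aba is in L(M1) but not in L(M2).
So L(M1) ⊄ L(M2).

No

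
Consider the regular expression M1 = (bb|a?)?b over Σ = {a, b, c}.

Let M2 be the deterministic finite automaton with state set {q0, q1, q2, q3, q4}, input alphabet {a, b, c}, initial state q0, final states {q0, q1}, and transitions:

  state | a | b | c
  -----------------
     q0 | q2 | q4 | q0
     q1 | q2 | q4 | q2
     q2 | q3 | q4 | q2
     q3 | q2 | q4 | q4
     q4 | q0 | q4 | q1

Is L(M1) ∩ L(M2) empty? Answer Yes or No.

Yes

Converting the expression M1 to a DFA (subset construction, then merging equivalent states) gives the minimal DFA with states {r0, r1, r2, r3, r4}, start state r0, accepting states {r2, r4} and transitions r0: a→r1, b→r2, c→r3; r1: a→r3, b→r4, c→r3; r2: a→r3, b→r1, c→r3; r3: a→r3, b→r3, c→r3; r4: a→r3, b→r3, c→r3.
Exploring the product automaton M1 × M2 from the start pair (r0, q0), following both machines on each input symbol, reaches 10 state pairs: (r0, q0), (r1, q2), (r2, q4), (r3, q0), (r3, q3), (r4, q4), (r3, q2), (r1, q4), (r3, q1), (r3, q4).
M1 accepts in {r2, r4} and M2 accepts in {q0, q1}; no reachable pair has both components accepting, so no string drives both machines to acceptance simultaneously and L(M1) ∩ L(M2) = ∅.
So no string is accepted by both, and the intersection is empty.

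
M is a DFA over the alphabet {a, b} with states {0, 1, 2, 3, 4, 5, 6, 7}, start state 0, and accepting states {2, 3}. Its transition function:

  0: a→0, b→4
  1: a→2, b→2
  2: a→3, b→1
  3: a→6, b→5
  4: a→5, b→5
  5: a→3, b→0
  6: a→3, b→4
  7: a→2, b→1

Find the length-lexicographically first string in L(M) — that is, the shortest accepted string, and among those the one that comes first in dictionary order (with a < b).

A breadth-first search from 0 reaches an accepting state first via the path 0 → 4 → 5 → 3 on input baa.
No string of length < 3 is accepted (BFS exhausts all shorter strings without reaching an accepting state), and baa is the lexicographically least accepting string of length 3.

baa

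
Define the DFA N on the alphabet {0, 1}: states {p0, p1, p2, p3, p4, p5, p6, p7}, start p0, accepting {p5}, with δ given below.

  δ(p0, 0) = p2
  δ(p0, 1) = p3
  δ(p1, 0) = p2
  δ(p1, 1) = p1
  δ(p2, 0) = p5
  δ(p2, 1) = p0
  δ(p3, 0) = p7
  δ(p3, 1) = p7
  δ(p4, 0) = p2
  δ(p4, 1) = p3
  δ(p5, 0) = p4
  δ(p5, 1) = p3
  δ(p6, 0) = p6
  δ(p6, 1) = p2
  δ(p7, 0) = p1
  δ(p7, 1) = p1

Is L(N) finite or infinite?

State p0 is reachable from the start and can reach an accepting state, and it lies on the cycle p0 → p2 → p0.
Traversing that cycle any number of times yields accepted strings of unbounded length, so the language is infinite.

infinite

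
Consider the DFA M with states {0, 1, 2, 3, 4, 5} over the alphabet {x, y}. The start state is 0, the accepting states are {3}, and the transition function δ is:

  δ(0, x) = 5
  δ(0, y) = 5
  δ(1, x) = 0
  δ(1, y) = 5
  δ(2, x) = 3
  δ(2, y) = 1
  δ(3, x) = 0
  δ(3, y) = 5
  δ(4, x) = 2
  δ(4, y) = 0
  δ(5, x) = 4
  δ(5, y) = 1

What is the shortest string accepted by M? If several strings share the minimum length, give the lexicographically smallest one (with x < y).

A breadth-first search from 0 reaches an accepting state first via the path 0 → 5 → 4 → 2 → 3 on input xxxx.
No string of length < 4 is accepted (BFS exhausts all shorter strings without reaching an accepting state), and xxxx is the lexicographically least accepting string of length 4.

xxxx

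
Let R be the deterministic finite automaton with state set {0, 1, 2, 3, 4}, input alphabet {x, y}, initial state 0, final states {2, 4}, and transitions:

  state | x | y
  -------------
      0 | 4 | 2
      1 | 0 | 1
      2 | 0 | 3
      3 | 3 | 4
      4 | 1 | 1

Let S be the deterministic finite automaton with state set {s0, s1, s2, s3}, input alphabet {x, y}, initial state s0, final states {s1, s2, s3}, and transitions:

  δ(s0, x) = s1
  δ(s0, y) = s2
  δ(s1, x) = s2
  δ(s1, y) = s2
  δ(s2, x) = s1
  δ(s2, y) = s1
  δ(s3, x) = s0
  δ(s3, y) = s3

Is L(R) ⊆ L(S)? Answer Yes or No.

Exploring the product automaton R × S from the start pair (0, s0), following both machines on each input symbol, reaches 11 state pairs: (0, s0), (4, s1), (2, s2), (1, s2), (0, s1), (3, s1), (1, s1), (4, s2), (3, s2), (0, s2), (2, s1).
R accepts in {2, 4} and S accepts in {s1, s2, s3}. The reachable pairs whose R-component is accepting are (4, s1), (2, s2), (4, s2), (2, s1); in each of them the S-component is accepting too, so the product for L(R) \ L(S) (R-component accepting, S-component rejecting) has no reachable accepting pair and the difference is empty.
Hence every string in L(R) is also in L(S).

Yes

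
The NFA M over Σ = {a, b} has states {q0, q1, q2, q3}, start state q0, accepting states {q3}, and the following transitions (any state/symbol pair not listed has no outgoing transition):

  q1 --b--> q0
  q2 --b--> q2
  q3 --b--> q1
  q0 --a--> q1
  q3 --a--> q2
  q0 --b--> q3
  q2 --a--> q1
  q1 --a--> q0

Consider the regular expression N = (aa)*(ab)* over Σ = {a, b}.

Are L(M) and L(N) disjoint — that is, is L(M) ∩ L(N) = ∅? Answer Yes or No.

Converting the expression N to a DFA (subset construction, then merging equivalent states) gives the minimal DFA with states {n0, n1, n2, n3, n4}, start state n0, accepting states {n0, n3} and transitions n0: a→n1, b→n2; n1: a→n0, b→n3; n2: a→n2, b→n2; n3: a→n4, b→n2; n4: a→n2, b→n3.
Exploring the product automaton M × N from the start pair (q0, n0), following both machines on each input symbol, reaches 8 state pairs: (q0, n0), (q1, n1), (q3, n2), (q0, n3), (q2, n2), (q1, n2), (q1, n4), (q0, n2).
M accepts in {q3} and N accepts in {n0, n3}; no reachable pair has both components accepting, so no string drives both machines to acceptance simultaneously and L(M) ∩ L(N) = ∅.
So no string is accepted by both, and the intersection is empty.

Yes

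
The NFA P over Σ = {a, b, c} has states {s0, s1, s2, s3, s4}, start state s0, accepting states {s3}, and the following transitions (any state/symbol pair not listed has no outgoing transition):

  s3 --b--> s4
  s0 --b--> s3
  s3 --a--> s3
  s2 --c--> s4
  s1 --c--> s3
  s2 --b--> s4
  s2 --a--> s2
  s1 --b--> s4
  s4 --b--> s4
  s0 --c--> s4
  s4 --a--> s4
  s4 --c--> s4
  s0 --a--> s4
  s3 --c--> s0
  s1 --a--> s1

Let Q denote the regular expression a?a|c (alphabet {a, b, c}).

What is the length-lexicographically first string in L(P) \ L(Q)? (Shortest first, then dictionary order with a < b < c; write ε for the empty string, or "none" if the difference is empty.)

The string b is accepted by P but not by Q.
No shorter string lies in the difference, and b is the lexicographically first length-1 string in L(P) \ L(Q).

b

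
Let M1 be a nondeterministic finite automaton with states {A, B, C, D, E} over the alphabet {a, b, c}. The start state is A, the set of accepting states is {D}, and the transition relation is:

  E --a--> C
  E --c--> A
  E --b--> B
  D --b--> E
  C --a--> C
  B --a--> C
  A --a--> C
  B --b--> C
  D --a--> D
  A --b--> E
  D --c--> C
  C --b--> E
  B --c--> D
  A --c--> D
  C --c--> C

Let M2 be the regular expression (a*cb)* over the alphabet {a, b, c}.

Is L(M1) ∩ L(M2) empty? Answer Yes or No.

Yes

Converting the expression M2 to a DFA (subset construction, then merging equivalent states) gives the minimal DFA with states {r0, r1, r2, r3}, start state r0, accepting states {r0} and transitions r0: a→r1, b→r2, c→r3; r1: a→r1, b→r2, c→r3; r2: a→r2, b→r2, c→r2; r3: a→r2, b→r0, c→r2.
Exploring the product automaton M1 × M2 from the start pair (A, r0), following both machines on each input symbol, reaches 11 state pairs: (A, r0), (C, r1), (E, r2), (D, r3), (C, r3), (C, r2), (B, r2), (A, r2), (D, r2), (E, r0), (A, r3).
M1 accepts in {D} and M2 accepts in {r0}; no reachable pair has both components accepting, so no string drives both machines to acceptance simultaneously and L(M1) ∩ L(M2) = ∅.
So no string is accepted by both, and the intersection is empty.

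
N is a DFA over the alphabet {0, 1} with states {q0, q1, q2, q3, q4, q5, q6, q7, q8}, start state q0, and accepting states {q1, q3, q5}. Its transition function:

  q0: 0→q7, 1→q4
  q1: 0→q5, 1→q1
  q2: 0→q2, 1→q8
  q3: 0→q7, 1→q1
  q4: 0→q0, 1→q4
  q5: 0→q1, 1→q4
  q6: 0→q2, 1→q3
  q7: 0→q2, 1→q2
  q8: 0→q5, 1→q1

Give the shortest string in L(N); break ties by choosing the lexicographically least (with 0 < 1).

0010

A breadth-first search from q0 reaches an accepting state first via the path q0 → q7 → q2 → q8 → q5 on input 0010.
No string of length < 4 is accepted (BFS exhausts all shorter strings without reaching an accepting state), and 0010 is the lexicographically least accepting string of length 4.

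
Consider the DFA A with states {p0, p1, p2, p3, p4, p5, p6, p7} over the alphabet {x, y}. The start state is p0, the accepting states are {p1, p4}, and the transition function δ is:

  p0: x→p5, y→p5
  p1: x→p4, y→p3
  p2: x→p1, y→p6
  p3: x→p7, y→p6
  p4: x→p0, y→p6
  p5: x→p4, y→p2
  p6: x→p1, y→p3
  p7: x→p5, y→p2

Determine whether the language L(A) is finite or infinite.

infinite

State p1 is reachable from the start and can reach an accepting state, and it lies on the cycle p1 → p3 → p6 → p1.
Traversing that cycle any number of times yields accepted strings of unbounded length, so the language is infinite.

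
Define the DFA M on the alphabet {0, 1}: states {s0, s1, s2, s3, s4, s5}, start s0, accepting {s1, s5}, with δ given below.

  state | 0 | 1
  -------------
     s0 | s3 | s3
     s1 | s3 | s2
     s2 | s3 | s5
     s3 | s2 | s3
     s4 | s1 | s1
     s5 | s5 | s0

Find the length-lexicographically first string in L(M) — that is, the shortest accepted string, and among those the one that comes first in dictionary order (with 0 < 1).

A breadth-first search from s0 reaches an accepting state first via the path s0 → s3 → s2 → s5 on input 001.
No string of length < 3 is accepted (BFS exhausts all shorter strings without reaching an accepting state), and 001 is the lexicographically least accepting string of length 3.

001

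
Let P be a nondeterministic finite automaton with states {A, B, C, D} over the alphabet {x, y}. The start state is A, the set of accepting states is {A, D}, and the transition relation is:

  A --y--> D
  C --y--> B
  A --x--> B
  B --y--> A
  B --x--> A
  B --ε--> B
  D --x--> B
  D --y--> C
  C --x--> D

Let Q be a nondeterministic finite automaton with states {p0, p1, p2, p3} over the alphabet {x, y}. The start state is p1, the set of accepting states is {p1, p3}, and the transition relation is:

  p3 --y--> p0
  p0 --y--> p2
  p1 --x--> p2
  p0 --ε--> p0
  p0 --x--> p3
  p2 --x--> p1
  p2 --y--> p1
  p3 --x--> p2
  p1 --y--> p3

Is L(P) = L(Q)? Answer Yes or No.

Exploring the product automaton P × Q from the start pair (A, p1), following both machines on each input symbol, reaches 4 state pairs: (A, p1), (B, p2), (D, p3), (C, p0).
P accepts in {A, D} and Q accepts in {p1, p3}. In every reachable pair the two components are either both accepting — (A, p1), (D, p3) — or both non-accepting, so no string is accepted by exactly one of the machines: L(P) \ L(Q) and L(Q) \ L(P) are both empty.
Hence every string is accepted by P iff it is accepted by Q, and the two languages coincide.

Yes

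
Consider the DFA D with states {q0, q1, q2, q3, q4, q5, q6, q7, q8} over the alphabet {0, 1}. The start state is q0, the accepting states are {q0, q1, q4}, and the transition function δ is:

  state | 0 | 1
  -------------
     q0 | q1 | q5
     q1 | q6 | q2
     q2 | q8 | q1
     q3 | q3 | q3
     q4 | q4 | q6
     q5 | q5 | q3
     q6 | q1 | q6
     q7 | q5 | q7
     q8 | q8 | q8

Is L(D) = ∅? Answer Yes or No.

The empty string ε is accepted: the run q0 ends in the accepting state q0.
Since at least one string is accepted, L(D) is not empty.

No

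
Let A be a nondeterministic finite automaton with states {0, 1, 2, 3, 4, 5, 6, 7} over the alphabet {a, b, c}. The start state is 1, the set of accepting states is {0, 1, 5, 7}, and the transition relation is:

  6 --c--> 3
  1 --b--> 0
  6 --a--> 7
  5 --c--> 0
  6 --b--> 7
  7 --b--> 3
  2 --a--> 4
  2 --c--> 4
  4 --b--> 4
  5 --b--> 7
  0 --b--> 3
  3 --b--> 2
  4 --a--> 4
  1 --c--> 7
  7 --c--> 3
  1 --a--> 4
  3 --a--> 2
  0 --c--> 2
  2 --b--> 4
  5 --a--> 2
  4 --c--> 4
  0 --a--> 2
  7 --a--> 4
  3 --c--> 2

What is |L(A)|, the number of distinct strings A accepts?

3

The useful subgraph on states {0, 1, 7} is acyclic, so L(A) is finite; the longest accepting path visits 2 useful states, giving maximum string length 1.
Counting accepting paths from 1 by length: 1 of length 0, 2 of length 1. Total 3.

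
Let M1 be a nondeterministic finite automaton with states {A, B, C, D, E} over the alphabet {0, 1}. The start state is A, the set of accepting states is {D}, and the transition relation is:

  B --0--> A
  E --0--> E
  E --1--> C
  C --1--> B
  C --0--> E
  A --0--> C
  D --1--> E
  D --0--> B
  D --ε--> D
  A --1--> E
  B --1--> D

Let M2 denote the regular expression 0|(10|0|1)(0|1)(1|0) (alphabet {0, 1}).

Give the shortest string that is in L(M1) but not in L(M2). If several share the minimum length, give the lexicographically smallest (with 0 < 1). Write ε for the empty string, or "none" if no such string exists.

The string 1111 is accepted by M1 but not by M2.
No shorter string lies in the difference, and 1111 is the lexicographically first length-4 string in L(M1) \ L(M2).

1111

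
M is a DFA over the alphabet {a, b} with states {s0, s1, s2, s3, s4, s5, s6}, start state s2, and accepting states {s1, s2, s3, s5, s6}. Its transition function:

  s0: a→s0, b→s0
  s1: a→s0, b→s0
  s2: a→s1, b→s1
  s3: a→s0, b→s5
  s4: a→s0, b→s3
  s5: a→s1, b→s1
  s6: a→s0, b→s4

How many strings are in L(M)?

3

The useful subgraph on states {s1, s2} is acyclic, so L(M) is finite; the longest accepting path visits 2 useful states, giving maximum string length 1.
Counting accepting paths from s2 by length: 1 of length 0, 2 of length 1. Total 3.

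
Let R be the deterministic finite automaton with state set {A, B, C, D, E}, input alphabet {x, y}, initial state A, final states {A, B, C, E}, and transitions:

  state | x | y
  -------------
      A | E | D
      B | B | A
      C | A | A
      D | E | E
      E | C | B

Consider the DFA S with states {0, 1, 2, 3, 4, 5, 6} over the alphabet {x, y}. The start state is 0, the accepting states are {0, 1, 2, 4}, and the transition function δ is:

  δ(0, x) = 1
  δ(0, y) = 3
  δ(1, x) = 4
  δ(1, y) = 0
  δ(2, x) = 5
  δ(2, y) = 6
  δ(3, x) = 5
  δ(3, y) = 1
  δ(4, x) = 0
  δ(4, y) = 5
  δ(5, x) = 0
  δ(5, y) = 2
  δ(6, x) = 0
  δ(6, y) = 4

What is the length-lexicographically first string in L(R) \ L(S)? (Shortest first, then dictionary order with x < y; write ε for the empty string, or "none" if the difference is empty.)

yx

The string yx is accepted by R but not by S.
No shorter string lies in the difference, and yx is the lexicographically first length-2 string in L(R) \ L(S).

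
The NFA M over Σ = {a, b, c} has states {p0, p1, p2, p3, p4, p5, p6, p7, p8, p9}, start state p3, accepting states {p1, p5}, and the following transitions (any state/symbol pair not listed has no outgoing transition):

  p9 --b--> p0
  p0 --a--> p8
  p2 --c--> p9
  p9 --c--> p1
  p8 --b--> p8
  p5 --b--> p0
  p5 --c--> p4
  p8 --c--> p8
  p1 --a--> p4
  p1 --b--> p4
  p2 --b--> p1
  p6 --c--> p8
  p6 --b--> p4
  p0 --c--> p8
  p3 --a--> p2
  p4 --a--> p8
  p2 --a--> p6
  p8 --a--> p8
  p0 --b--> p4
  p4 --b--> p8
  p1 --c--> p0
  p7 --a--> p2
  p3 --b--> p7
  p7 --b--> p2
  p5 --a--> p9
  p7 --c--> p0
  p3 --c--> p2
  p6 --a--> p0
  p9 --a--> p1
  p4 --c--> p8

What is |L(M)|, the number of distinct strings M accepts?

12

The useful subgraph on states {p1, p2, p3, p7, p9} is acyclic, so L(M) is finite; the longest accepting path visits 5 useful states, giving maximum string length 4.
Counting accepting paths from p3 by length: 2 of length 2, 6 of length 3, 4 of length 4. Total 12.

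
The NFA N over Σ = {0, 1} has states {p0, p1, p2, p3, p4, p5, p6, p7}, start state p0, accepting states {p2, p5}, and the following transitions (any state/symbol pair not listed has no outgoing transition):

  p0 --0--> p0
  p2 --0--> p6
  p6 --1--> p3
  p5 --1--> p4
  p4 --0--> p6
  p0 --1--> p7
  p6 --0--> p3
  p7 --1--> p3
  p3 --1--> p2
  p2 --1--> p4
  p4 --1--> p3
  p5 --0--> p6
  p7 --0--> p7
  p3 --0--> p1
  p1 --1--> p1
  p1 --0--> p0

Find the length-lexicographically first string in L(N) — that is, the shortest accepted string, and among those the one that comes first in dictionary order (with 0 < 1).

A breadth-first search from p0 reaches an accepting state first via the path p0 → p7 → p3 → p2 on input 111.
No string of length < 3 is accepted (BFS exhausts all shorter strings without reaching an accepting state), and 111 is the lexicographically least accepting string of length 3.

111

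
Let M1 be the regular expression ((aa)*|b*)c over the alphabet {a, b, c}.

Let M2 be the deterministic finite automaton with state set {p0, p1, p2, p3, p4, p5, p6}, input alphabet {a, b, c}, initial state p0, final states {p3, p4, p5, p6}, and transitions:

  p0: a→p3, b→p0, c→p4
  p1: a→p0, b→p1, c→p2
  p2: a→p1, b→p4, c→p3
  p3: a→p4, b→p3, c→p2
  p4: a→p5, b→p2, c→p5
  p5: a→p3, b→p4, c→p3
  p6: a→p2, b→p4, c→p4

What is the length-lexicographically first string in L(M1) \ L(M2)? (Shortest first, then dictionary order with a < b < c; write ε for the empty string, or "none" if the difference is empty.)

aaaac

The string aaaac is accepted by M1 but not by M2.
No shorter string lies in the difference, and aaaac is the lexicographically first length-5 string in L(M1) \ L(M2).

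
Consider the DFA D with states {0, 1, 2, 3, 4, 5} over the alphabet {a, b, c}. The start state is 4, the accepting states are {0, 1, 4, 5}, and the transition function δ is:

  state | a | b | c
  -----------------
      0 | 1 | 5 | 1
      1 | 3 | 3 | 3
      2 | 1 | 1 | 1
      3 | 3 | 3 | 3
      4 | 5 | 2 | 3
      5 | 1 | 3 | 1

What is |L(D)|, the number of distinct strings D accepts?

7

The useful subgraph on states {1, 2, 4, 5} is acyclic, so L(D) is finite; the longest accepting path visits 3 useful states, giving maximum string length 2.
Counting accepting paths from 4 by length: 1 of length 0, 1 of length 1, 5 of length 2. Total 7.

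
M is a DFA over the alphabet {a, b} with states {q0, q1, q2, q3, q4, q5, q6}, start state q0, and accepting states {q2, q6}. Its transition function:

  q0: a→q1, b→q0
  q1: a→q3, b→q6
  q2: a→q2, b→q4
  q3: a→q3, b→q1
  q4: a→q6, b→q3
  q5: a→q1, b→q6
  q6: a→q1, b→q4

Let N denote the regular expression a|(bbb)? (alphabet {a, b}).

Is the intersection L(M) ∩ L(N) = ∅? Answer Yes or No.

Converting the expression N to a DFA (subset construction, then merging equivalent states) gives the minimal DFA with states {n0, n1, n2, n3, n4}, start state n0, accepting states {n0, n1} and transitions n0: a→n1, b→n2; n1: a→n3, b→n3; n2: a→n3, b→n4; n3: a→n3, b→n3; n4: a→n3, b→n1.
Exploring the product automaton M × N from the start pair (q0, n0), following both machines on each input symbol, reaches 10 state pairs: (q0, n0), (q1, n1), (q0, n2), (q3, n3), (q6, n3), (q1, n3), (q0, n4), (q4, n3), (q0, n1), (q0, n3).
M accepts in {q2, q6} and N accepts in {n0, n1}; no reachable pair has both components accepting, so no string drives both machines to acceptance simultaneously and L(M) ∩ L(N) = ∅.
So no string is accepted by both, and the intersection is empty.

Yes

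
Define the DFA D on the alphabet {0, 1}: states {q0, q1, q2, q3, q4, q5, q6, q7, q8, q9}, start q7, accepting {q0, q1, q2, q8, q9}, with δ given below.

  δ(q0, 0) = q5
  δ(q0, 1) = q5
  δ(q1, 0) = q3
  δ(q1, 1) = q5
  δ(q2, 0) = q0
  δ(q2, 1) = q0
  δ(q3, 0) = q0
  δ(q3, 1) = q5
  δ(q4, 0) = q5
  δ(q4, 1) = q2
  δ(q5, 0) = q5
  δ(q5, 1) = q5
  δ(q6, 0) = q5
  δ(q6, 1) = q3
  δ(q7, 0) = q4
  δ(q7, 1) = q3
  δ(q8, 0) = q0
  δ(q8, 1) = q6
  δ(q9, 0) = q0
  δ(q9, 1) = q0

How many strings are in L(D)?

The useful subgraph on states {q0, q2, q3, q4, q7} is acyclic, so L(D) is finite; the longest accepting path visits 4 useful states, giving maximum string length 3.
Counting accepting paths from q7 by length: 2 of length 2, 2 of length 3. Total 4.

4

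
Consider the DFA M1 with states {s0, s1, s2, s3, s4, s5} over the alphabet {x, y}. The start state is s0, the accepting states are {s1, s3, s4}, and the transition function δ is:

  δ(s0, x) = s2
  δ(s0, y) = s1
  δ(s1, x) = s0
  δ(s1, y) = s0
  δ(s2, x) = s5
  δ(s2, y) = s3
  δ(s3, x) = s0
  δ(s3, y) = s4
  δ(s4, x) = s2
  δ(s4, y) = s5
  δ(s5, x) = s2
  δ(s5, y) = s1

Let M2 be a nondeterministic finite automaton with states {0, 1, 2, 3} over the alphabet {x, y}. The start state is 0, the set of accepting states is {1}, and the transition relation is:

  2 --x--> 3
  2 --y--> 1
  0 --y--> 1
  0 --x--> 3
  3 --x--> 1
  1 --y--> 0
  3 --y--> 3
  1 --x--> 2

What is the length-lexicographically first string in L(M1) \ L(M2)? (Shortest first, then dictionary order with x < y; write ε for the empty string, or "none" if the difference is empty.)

The string xy is accepted by M1 but not by M2.
No shorter string lies in the difference, and xy is the lexicographically first length-2 string in L(M1) \ L(M2).

xy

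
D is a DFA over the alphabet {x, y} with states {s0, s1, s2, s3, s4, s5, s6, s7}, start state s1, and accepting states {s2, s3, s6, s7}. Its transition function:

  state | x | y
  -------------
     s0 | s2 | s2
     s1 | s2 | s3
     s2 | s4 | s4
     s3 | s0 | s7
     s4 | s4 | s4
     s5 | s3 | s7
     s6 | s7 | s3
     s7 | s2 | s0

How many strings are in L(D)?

The useful subgraph on states {s0, s1, s2, s3, s7} is acyclic, so L(D) is finite; the longest accepting path visits 5 useful states, giving maximum string length 4.
Counting accepting paths from s1 by length: 2 of length 1, 1 of length 2, 3 of length 3, 2 of length 4. Total 8.

8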